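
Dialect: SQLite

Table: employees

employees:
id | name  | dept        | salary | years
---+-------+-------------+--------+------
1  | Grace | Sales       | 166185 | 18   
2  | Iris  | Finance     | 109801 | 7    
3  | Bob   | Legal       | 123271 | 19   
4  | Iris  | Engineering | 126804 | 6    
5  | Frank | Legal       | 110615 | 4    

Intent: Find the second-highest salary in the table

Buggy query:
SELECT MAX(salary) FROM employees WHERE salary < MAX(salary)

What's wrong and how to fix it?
Bug: MAX(salary) on the right of the comparison is an aggregate-in-WHERE error

Fix: Compute the overall MAX in a subquery, then take MAX of rows below it

Corrected query:
SELECT MAX(salary) FROM employees WHERE salary < (SELECT MAX(salary) FROM employees)

Result:
MAX(salary)
-----------
126804     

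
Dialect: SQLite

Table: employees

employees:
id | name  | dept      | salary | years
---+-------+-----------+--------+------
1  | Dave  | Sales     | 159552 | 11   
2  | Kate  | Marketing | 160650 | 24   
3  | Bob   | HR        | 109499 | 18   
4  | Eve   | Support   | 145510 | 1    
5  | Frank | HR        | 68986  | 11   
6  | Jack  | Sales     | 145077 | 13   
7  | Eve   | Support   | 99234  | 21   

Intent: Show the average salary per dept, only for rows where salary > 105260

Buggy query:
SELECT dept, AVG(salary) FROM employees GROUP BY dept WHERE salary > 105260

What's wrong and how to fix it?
Bug: Row-level WHERE must come before GROUP BY in the clause order

Fix: Move the WHERE clause before GROUP BY

Corrected query:
SELECT dept, AVG(salary) FROM employees WHERE salary > 105260 GROUP BY dept

Result:
dept      | AVG(salary)
----------+------------
HR        | 109499     
Marketing | 160650     
Sales     | 152314.5   
Support   | 145510     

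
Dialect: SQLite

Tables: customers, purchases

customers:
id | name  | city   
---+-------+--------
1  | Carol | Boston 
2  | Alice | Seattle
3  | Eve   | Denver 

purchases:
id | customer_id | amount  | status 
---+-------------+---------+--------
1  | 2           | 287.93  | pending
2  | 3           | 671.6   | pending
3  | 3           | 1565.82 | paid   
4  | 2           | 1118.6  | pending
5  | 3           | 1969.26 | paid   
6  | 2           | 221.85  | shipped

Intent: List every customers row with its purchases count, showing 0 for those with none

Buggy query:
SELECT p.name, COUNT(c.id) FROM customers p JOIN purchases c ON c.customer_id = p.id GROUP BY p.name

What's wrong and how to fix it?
Bug: INNER JOIN drops customers rows that have no matching purchases rows

Fix: Use LEFT JOIN so parents without children still appear (COUNT(c.id) gives 0)

Corrected query:
SELECT p.name, COUNT(c.id) FROM customers p LEFT JOIN purchases c ON c.customer_id = p.id GROUP BY p.name

Result:
name  | COUNT(c.id)
------+------------
Alice | 3          
Carol | 0          
Eve   | 3          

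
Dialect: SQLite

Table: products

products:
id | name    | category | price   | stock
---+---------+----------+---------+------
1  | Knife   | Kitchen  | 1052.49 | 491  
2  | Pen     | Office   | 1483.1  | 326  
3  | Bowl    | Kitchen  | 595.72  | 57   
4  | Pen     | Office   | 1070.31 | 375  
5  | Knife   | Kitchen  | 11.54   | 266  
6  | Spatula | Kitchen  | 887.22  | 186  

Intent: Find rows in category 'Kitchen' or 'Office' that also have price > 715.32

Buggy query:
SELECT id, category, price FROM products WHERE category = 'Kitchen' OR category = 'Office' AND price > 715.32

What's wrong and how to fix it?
Bug: Without parentheses, AND is evaluated before OR, so the price filter only applies to the 'Office' branch

Fix: Group the OR with parentheses (or use IN), then AND the threshold

Corrected query:
SELECT id, category, price FROM products WHERE (category = 'Kitchen' OR category = 'Office') AND price > 715.32

Result:
id | category | price  
---+----------+--------
1  | Kitchen  | 1052.49
2  | Office   | 1483.1 
4  | Office   | 1070.31
6  | Kitchen  | 887.22 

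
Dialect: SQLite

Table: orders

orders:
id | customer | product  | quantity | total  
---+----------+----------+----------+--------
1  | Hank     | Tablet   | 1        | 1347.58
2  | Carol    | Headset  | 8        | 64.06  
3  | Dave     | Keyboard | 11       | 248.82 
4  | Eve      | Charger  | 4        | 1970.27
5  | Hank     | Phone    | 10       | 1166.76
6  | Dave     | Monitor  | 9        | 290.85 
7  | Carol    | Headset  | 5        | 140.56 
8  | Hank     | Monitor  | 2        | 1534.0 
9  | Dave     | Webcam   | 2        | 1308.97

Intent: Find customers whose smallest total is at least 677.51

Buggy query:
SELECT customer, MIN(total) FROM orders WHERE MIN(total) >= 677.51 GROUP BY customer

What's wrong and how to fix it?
Bug: MIN() in WHERE is a misuse of aggregate

Fix: Replace WHERE with HAVING after the GROUP BY

Corrected query:
SELECT customer, MIN(total) FROM orders GROUP BY customer HAVING MIN(total) >= 677.51

Result:
customer | MIN(total)
---------+-----------
Eve      | 1970.27   
Hank     | 1166.76   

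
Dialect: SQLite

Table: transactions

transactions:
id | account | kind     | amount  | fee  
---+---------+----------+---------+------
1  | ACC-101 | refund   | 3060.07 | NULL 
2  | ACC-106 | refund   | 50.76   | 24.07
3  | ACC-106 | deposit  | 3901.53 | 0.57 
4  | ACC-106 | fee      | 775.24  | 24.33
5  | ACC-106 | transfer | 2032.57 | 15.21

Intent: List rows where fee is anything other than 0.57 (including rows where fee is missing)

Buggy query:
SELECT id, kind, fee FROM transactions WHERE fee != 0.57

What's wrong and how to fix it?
Bug: Inequality against NULL is unknown, not true; rows with NULL are dropped

Fix: Handle NULL separately with IS NULL alongside the inequality

Corrected query:
SELECT id, kind, fee FROM transactions WHERE fee != 0.57 OR fee IS NULL

Result:
id | kind     | fee  
---+----------+------
1  | refund   | NULL 
2  | refund   | 24.07
4  | fee      | 24.33
5  | transfer | 15.21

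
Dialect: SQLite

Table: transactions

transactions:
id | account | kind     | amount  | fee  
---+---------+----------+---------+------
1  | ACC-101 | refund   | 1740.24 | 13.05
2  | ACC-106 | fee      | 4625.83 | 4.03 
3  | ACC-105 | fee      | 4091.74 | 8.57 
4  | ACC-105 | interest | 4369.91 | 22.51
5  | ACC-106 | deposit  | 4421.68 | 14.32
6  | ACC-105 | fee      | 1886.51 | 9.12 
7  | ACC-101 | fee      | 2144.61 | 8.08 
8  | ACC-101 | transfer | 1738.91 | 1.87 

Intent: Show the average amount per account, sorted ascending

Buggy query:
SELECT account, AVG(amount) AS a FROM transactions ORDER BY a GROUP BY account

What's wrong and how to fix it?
Bug: GROUP BY must precede ORDER BY

Fix: Reorder: SELECT … FROM … GROUP BY … ORDER BY …

Corrected query:
SELECT account, AVG(amount) AS a FROM transactions GROUP BY account ORDER BY a

Result:
account | a          
--------+------------
ACC-101 | 1874.586667
ACC-105 | 3449.386667
ACC-106 | 4523.755   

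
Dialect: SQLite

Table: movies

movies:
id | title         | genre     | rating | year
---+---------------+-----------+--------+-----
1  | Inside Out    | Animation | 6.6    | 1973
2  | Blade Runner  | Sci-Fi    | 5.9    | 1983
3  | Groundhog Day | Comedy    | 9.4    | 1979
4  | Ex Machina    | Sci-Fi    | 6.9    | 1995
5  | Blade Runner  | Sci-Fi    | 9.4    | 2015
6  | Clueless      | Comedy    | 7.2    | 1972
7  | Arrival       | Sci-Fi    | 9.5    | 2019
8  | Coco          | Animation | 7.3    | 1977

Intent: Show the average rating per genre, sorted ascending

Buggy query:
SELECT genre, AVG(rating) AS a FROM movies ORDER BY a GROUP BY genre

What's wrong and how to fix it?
Bug: GROUP BY must precede ORDER BY

Fix: Reorder: SELECT … FROM … GROUP BY … ORDER BY …

Corrected query:
SELECT genre, AVG(rating) AS a FROM movies GROUP BY genre ORDER BY a

Result:
genre     | a    
----------+------
Animation | 6.95 
Sci-Fi    | 7.925
Comedy    | 8.3  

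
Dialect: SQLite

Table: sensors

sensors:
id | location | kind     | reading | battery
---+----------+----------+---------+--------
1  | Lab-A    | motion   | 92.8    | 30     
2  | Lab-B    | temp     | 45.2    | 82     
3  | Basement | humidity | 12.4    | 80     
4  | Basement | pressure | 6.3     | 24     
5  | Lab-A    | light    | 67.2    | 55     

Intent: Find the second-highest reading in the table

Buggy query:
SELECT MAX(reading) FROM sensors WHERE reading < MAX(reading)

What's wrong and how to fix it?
Bug: MAX(reading) on the right of the comparison is an aggregate-in-WHERE error

Fix: Compute the overall MAX in a subquery, then take MAX of rows below it

Corrected query:
SELECT MAX(reading) FROM sensors WHERE reading < (SELECT MAX(reading) FROM sensors)

Result:
MAX(reading)
------------
67.2        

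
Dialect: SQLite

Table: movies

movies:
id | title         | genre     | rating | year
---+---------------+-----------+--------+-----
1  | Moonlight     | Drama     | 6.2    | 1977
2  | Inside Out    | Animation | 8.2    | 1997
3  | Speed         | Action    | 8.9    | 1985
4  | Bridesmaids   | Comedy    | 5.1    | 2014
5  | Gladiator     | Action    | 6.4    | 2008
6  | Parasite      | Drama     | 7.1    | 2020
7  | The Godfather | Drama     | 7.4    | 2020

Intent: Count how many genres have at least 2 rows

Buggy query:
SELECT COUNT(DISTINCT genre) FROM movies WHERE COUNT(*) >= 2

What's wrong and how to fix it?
Bug: COUNT(*) cannot appear in WHERE; the per-group count doesn't exist yet

Fix: Use a subquery that GROUPs and filters with HAVING, then count its rows

Corrected query:
SELECT COUNT(*) FROM (SELECT genre FROM movies GROUP BY genre HAVING COUNT(*) >= 2)

Result:
COUNT(*)
--------
2       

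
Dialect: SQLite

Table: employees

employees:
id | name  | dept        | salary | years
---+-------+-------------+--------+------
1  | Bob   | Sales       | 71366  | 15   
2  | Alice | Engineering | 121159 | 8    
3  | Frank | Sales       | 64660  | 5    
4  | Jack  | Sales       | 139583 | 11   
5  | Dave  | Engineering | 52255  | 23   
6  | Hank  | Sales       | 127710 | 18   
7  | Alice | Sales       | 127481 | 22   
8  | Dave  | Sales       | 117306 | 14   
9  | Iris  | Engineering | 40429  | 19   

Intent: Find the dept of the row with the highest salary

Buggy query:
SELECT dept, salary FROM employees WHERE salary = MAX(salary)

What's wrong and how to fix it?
Bug: WHERE is evaluated per row; an aggregate over the whole table isn't defined there

Fix: Use a subquery: WHERE salary = (SELECT MAX(salary) FROM employees)

Corrected query:
SELECT dept, salary FROM employees WHERE salary = (SELECT MAX(salary) FROM employees)

Result:
dept  | salary
------+-------
Sales | 139583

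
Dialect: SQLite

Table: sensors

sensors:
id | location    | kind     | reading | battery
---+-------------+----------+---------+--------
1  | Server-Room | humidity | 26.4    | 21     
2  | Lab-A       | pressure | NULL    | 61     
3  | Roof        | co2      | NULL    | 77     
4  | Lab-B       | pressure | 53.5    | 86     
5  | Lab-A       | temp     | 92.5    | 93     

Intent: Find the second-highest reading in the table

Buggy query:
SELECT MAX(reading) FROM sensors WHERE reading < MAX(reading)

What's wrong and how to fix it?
Bug: MAX(reading) on the right of the comparison is an aggregate-in-WHERE error

Fix: Compute the overall MAX in a subquery, then take MAX of rows below it

Corrected query:
SELECT MAX(reading) FROM sensors WHERE reading < (SELECT MAX(reading) FROM sensors)

Result:
MAX(reading)
------------
53.5        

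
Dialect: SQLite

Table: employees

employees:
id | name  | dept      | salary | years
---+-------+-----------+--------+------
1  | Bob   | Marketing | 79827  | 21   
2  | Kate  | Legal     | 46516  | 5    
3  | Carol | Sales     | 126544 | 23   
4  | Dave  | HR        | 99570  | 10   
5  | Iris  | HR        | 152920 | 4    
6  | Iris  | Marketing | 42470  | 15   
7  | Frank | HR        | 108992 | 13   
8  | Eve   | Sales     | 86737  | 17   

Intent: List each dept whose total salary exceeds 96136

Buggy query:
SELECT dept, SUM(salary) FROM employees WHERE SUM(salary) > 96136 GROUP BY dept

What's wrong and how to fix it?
Bug: WHERE runs before GROUP BY, so aggregates aren't available there

Fix: Use HAVING (which filters groups after aggregation) instead of WHERE

Corrected query:
SELECT dept, SUM(salary) FROM employees GROUP BY dept HAVING SUM(salary) > 96136

Result:
dept      | SUM(salary)
----------+------------
HR        | 361482     
Marketing | 122297     
Sales     | 213281     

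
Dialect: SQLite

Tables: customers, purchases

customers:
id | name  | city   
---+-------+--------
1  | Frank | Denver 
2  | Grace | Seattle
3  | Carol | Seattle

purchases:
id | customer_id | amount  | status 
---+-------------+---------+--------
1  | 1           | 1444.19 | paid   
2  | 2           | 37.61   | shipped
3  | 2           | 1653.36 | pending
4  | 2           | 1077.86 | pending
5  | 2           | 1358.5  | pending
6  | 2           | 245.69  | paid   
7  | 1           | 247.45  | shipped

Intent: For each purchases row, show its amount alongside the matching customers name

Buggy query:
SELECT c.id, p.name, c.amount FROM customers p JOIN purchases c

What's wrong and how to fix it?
Bug: Missing join condition: each purchases row is matched to all customers rows instead of just its own

Fix: Add ON c.customer_id = p.id to the JOIN

Corrected query:
SELECT c.id, p.name, c.amount FROM customers p JOIN purchases c ON c.customer_id = p.id

Result:
id | name  | amount 
---+-------+--------
1  | Frank | 1444.19
2  | Grace | 37.61  
3  | Grace | 1653.36
4  | Grace | 1077.86
5  | Grace | 1358.5 
6  | Grace | 245.69 
7  | Frank | 247.45 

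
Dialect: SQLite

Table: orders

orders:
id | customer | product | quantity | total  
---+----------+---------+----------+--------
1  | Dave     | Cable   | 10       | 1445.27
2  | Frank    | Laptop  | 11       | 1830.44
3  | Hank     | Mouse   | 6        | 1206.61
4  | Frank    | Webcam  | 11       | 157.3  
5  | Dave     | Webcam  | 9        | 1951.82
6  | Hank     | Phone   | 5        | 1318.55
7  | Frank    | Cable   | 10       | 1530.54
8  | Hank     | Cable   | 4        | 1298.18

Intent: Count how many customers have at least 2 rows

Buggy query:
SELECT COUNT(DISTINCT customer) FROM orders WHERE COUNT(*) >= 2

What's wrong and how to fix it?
Bug: COUNT(*) cannot appear in WHERE; the per-group count doesn't exist yet

Fix: Group first with HAVING COUNT(*) >= 2, then COUNT the resulting groups

Corrected query:
SELECT COUNT(*) FROM (SELECT customer FROM orders GROUP BY customer HAVING COUNT(*) >= 2)

Result:
COUNT(*)
--------
3       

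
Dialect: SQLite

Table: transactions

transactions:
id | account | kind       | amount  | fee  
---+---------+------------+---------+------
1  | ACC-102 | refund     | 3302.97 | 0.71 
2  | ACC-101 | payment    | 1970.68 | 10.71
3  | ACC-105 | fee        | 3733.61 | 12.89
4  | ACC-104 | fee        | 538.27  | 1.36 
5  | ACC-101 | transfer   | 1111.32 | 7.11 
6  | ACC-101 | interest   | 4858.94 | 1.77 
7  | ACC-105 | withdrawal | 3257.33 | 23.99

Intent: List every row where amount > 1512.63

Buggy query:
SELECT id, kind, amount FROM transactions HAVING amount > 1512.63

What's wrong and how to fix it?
Bug: HAVING filters the output of aggregation, but this query has no GROUP BY and no aggregate functions, so SQLite rejects it (HAVING clause on a non-aggregate query); the condition here is per row

Fix: Replace HAVING with WHERE since the condition applies to individual rows

Corrected query:
SELECT id, kind, amount FROM transactions WHERE amount > 1512.63

Result:
id | kind       | amount 
---+------------+--------
1  | refund     | 3302.97
2  | payment    | 1970.68
3  | fee        | 3733.61
6  | interest   | 4858.94
7  | withdrawal | 3257.33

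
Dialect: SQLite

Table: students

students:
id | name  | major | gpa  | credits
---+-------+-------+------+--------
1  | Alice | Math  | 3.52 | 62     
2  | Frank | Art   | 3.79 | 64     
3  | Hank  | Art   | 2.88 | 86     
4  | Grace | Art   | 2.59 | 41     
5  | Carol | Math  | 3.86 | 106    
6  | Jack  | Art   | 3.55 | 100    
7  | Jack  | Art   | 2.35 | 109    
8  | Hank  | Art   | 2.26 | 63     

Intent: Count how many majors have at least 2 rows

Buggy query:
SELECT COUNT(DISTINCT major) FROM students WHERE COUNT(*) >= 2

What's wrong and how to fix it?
Bug: COUNT(*) cannot appear in WHERE; the per-group count doesn't exist yet

Fix: Group first with HAVING COUNT(*) >= 2, then COUNT the resulting groups

Corrected query:
SELECT COUNT(*) FROM (SELECT major FROM students GROUP BY major HAVING COUNT(*) >= 2)

Result:
COUNT(*)
--------
2       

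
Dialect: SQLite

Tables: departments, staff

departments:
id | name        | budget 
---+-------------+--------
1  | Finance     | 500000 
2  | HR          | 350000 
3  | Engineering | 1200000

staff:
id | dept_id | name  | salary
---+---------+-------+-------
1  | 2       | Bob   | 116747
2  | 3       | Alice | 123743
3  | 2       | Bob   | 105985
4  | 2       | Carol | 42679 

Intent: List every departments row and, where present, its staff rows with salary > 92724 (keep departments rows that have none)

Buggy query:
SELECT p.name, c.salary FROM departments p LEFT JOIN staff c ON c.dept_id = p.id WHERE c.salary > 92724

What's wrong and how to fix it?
Bug: Filtering c.salary in WHERE discards the NULL rows produced by LEFT JOIN, turning it into an inner join

Fix: Put 'c.salary > 92724' in the JOIN's ON clause instead of WHERE

Corrected query:
SELECT p.name, c.salary FROM departments p LEFT JOIN staff c ON c.dept_id = p.id AND c.salary > 92724

Result:
name        | salary
------------+-------
Finance     | NULL  
HR          | 105985
HR          | 116747
Engineering | 123743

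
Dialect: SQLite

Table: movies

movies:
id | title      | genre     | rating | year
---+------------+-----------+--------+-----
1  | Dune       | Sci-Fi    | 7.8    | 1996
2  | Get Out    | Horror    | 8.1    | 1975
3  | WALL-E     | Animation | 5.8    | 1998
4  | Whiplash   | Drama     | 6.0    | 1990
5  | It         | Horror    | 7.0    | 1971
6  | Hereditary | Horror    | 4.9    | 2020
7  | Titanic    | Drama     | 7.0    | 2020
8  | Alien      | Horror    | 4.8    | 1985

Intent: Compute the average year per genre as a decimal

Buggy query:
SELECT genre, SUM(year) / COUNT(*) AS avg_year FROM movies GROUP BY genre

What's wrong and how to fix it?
Bug: Both operands are integers, so '/' performs integer division and truncates

Fix: Cast one side to REAL so the division keeps the fractional part

Corrected query:
SELECT genre, SUM(year) * 1.0 / COUNT(*) AS avg_year FROM movies GROUP BY genre

Result:
genre     | avg_year
----------+---------
Animation | 1998    
Drama     | 2005    
Horror    | 1987.75 
Sci-Fi    | 1996    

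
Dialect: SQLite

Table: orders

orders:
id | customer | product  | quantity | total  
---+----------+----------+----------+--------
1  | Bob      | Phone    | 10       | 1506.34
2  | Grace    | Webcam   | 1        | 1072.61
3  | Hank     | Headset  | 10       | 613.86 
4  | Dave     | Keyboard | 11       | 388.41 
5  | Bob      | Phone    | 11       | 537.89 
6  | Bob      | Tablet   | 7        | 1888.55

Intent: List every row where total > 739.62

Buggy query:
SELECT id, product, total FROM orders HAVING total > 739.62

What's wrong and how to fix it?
Bug: This is a non-aggregate query (no GROUP BY, no aggregates), so in SQLite the HAVING clause is invalid here; a row-level condition belongs in WHERE

Fix: Replace HAVING with WHERE since the condition applies to individual rows

Corrected query:
SELECT id, product, total FROM orders WHERE total > 739.62

Result:
id | product | total  
---+---------+--------
1  | Phone   | 1506.34
2  | Webcam  | 1072.61
6  | Tablet  | 1888.55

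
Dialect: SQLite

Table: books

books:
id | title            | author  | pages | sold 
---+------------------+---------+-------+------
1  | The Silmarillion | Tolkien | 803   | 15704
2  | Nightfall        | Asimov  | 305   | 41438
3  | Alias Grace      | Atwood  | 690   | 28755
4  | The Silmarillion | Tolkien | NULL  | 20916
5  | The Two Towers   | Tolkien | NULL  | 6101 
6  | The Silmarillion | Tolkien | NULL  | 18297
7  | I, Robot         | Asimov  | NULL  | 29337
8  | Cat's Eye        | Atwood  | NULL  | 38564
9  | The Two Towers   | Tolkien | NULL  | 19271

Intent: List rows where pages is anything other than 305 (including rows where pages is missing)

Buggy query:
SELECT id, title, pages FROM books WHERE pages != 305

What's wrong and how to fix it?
Bug: 'pages != 305' is unknown when pages is NULL, so NULL rows are silently excluded

Fix: Add an explicit OR pages IS NULL to include the missing-value rows

Corrected query:
SELECT id, title, pages FROM books WHERE pages != 305 OR pages IS NULL

Result:
id | title            | pages
---+------------------+------
1  | The Silmarillion | 803  
3  | Alias Grace      | 690  
4  | The Silmarillion | NULL 
5  | The Two Towers   | NULL 
6  | The Silmarillion | NULL 
7  | I, Robot         | NULL 
8  | Cat's Eye        | NULL 
9  | The Two Towers   | NULL 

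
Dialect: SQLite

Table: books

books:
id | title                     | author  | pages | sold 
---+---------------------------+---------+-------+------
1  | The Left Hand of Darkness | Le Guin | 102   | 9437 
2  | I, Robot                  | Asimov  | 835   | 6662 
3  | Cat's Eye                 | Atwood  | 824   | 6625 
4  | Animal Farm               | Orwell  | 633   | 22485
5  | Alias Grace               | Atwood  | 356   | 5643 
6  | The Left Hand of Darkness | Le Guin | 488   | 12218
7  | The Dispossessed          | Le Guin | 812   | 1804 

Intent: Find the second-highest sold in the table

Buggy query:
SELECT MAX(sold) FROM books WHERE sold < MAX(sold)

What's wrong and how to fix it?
Bug: MAX(sold) on the right of the comparison is an aggregate-in-WHERE error

Fix: Put the inner MAX in a scalar subquery

Corrected query:
SELECT MAX(sold) FROM books WHERE sold < (SELECT MAX(sold) FROM books)

Result:
MAX(sold)
---------
12218    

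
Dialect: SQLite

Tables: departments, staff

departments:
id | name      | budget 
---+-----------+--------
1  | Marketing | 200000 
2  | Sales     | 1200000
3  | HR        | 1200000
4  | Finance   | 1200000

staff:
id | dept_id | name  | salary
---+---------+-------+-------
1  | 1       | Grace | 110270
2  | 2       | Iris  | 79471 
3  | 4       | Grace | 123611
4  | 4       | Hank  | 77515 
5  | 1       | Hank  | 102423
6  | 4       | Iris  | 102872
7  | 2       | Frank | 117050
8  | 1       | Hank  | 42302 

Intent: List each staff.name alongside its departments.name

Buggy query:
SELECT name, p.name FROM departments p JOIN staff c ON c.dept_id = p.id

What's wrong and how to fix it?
Bug: 'name' exists in both joined tables, so the database can't tell which one is meant

Fix: Qualify the column with its table alias (c.name)

Corrected query:
SELECT c.name, p.name FROM departments p JOIN staff c ON c.dept_id = p.id

Result:
name  | name     
------+----------
Grace | Marketing
Iris  | Sales    
Grace | Finance  
Hank  | Finance  
Hank  | Marketing
Iris  | Finance  
Frank | Sales    
Hank  | Marketing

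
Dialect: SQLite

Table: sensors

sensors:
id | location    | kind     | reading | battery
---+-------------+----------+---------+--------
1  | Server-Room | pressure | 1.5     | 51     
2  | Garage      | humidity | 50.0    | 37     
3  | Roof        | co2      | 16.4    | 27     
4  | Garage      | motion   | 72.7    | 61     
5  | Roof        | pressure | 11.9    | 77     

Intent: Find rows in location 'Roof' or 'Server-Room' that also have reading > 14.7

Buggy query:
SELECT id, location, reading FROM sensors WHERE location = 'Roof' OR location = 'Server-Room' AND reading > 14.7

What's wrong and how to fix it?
Bug: Without parentheses, AND is evaluated before OR, so the reading filter only applies to the 'Server-Room' branch

Fix: Group the OR with parentheses (or use IN), then AND the threshold

Corrected query:
SELECT id, location, reading FROM sensors WHERE (location = 'Roof' OR location = 'Server-Room') AND reading > 14.7

Result:
id | location | reading
---+----------+--------
3  | Roof     | 16.4   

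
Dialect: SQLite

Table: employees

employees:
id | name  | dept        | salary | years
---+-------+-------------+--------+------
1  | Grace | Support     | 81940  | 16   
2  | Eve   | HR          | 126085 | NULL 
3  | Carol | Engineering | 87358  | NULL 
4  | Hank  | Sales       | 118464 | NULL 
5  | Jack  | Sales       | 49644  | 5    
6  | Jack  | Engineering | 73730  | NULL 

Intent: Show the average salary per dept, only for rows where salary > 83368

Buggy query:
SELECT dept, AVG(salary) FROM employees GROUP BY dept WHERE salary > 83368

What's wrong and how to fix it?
Bug: WHERE cannot follow GROUP BY

Fix: Place WHERE between FROM and GROUP BY

Corrected query:
SELECT dept, AVG(salary) FROM employees WHERE salary > 83368 GROUP BY dept

Result:
dept        | AVG(salary)
------------+------------
Engineering | 87358      
HR          | 126085     
Sales       | 118464     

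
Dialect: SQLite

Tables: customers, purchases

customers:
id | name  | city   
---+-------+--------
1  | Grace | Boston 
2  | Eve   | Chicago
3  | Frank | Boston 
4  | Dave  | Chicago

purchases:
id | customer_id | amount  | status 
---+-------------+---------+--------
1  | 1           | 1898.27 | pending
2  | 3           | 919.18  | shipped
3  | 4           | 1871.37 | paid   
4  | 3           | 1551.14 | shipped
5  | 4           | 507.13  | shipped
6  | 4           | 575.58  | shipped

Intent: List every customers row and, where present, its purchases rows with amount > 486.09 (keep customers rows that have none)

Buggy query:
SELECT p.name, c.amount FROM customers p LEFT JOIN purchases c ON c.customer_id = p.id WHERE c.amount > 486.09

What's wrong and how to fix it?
Bug: Filtering c.amount in WHERE discards the NULL rows produced by LEFT JOIN, turning it into an inner join

Fix: Put 'c.amount > 486.09' in the JOIN's ON clause instead of WHERE

Corrected query:
SELECT p.name, c.amount FROM customers p LEFT JOIN purchases c ON c.customer_id = p.id AND c.amount > 486.09

Result:
name  | amount 
------+--------
Grace | 1898.27
Eve   | NULL   
Frank | 919.18 
Frank | 1551.14
Dave  | 507.13 
Dave  | 575.58 
Dave  | 1871.37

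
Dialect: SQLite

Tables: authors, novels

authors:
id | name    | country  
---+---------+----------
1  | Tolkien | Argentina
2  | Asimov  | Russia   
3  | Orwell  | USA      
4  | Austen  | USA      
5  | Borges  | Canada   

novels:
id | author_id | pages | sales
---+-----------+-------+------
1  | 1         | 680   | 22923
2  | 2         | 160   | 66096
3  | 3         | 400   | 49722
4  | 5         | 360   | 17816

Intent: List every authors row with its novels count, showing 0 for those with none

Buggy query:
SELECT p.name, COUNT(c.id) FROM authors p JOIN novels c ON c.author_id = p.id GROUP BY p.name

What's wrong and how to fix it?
Bug: INNER JOIN drops authors rows that have no matching novels rows

Fix: Switch to LEFT JOIN to retain unmatched parent rows

Corrected query:
SELECT p.name, COUNT(c.id) FROM authors p LEFT JOIN novels c ON c.author_id = p.id GROUP BY p.name

Result:
name    | COUNT(c.id)
--------+------------
Asimov  | 1          
Austen  | 0          
Borges  | 1          
Orwell  | 1          
Tolkien | 1          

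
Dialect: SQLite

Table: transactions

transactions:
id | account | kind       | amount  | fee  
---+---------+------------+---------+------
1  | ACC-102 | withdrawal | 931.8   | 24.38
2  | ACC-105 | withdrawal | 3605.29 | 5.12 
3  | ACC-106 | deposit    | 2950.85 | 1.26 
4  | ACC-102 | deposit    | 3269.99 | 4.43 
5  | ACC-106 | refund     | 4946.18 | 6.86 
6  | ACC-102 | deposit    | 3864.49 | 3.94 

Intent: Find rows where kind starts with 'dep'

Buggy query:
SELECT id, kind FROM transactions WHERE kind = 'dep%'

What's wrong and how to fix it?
Bug: '=' compares the literal string including the % character; pattern matching needs LIKE

Fix: Use LIKE for wildcard pattern matching

Corrected query:
SELECT id, kind FROM transactions WHERE kind LIKE 'dep%'

Result:
id | kind   
---+--------
3  | deposit
4  | deposit
6  | deposit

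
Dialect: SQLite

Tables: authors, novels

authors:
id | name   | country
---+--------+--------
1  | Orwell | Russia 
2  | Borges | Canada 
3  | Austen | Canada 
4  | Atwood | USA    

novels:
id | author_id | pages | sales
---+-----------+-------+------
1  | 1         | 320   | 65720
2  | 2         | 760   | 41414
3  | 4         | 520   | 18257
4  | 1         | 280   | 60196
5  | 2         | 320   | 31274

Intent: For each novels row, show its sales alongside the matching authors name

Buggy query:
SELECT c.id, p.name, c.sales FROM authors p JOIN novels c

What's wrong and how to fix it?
Bug: JOIN with no ON clause produces a cartesian product; every novels row pairs with every authors row

Fix: Specify the join condition linking the foreign key to the parent id

Corrected query:
SELECT c.id, p.name, c.sales FROM authors p JOIN novels c ON c.author_id = p.id

Result:
id | name   | sales
---+--------+------
1  | Orwell | 65720
2  | Borges | 41414
3  | Atwood | 18257
4  | Orwell | 60196
5  | Borges | 31274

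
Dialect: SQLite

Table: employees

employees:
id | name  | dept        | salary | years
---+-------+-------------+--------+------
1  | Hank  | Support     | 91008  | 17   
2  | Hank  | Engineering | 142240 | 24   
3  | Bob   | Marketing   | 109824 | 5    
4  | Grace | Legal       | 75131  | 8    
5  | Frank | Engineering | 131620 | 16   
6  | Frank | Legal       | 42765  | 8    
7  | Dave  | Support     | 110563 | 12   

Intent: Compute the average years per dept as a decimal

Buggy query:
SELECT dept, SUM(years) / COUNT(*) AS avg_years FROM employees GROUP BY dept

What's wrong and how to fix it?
Bug: SUM(years) and COUNT(*) are both integers; the division truncates the fractional part

Fix: Multiply by 1.0 (or CAST to REAL) to force floating-point division

Corrected query:
SELECT dept, SUM(years) * 1.0 / COUNT(*) AS avg_years FROM employees GROUP BY dept

Result:
dept        | avg_years
------------+----------
Engineering | 20       
Legal       | 8        
Marketing   | 5        
Support     | 14.5     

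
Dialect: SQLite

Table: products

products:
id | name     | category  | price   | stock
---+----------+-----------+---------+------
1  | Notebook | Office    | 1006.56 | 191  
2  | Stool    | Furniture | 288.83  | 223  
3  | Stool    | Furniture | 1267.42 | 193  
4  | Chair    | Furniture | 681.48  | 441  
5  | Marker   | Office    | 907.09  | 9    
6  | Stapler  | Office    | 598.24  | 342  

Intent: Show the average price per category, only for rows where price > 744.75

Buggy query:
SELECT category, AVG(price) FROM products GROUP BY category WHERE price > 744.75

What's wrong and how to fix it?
Bug: Row-level WHERE must come before GROUP BY in the clause order

Fix: Place WHERE between FROM and GROUP BY

Corrected query:
SELECT category, AVG(price) FROM products WHERE price > 744.75 GROUP BY category

Result:
category  | AVG(price)
----------+-----------
Furniture | 1267.42   
Office    | 956.825   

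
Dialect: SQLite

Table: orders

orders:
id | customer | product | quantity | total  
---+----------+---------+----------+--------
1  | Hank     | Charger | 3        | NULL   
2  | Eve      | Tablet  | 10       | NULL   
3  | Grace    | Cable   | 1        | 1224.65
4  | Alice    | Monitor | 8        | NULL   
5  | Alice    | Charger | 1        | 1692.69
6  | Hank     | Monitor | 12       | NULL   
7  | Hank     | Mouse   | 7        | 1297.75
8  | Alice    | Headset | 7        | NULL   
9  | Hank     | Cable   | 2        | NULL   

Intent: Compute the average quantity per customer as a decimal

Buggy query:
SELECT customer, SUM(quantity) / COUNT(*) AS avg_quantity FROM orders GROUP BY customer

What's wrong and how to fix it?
Bug: SUM(quantity) and COUNT(*) are both integers; the division truncates the fractional part

Fix: Multiply by 1.0 (or CAST to REAL) to force floating-point division

Corrected query:
SELECT customer, SUM(quantity) * 1.0 / COUNT(*) AS avg_quantity FROM orders GROUP BY customer

Result:
customer | avg_quantity
---------+-------------
Alice    | 5.333333    
Eve      | 10          
Grace    | 1           
Hank     | 6           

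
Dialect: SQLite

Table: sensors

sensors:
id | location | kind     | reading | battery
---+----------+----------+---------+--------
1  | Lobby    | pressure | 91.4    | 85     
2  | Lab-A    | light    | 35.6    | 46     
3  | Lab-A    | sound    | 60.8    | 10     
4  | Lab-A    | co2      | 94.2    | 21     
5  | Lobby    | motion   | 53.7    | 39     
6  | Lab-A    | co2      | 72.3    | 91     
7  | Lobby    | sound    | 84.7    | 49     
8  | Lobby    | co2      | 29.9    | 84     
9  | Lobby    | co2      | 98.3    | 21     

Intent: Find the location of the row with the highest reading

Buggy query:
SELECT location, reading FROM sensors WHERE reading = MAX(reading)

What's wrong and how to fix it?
Bug: MAX(reading) is an aggregate and cannot be used directly in WHERE

Fix: Use a subquery: WHERE reading = (SELECT MAX(reading) FROM sensors)

Corrected query:
SELECT location, reading FROM sensors WHERE reading = (SELECT MAX(reading) FROM sensors)

Result:
location | reading
---------+--------
Lobby    | 98.3   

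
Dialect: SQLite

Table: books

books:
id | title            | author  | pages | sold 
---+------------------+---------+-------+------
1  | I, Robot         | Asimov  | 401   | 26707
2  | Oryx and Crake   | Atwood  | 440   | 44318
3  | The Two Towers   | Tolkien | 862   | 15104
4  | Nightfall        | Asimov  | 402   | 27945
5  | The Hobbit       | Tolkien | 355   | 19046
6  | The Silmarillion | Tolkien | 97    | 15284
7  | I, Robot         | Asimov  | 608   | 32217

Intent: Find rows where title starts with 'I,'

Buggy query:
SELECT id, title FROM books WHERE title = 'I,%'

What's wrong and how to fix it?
Bug: Wildcards only work with LIKE; '=' treats '%' as a literal character

Fix: Use LIKE for wildcard pattern matching

Corrected query:
SELECT id, title FROM books WHERE title LIKE 'I,%'

Result:
id | title   
---+---------
1  | I, Robot
7  | I, Robot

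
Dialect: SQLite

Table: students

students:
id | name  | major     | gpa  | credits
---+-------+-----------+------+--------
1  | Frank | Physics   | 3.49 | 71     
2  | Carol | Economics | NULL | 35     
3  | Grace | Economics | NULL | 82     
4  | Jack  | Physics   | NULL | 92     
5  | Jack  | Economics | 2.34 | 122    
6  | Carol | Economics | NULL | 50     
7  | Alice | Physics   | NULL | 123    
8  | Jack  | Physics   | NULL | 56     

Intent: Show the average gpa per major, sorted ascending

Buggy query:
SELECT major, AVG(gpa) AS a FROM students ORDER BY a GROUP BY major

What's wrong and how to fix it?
Bug: GROUP BY must precede ORDER BY

Fix: Reorder: SELECT … FROM … GROUP BY … ORDER BY …

Corrected query:
SELECT major, AVG(gpa) AS a FROM students GROUP BY major ORDER BY a

Result:
major     | a   
----------+-----
Economics | 2.34
Physics   | 3.49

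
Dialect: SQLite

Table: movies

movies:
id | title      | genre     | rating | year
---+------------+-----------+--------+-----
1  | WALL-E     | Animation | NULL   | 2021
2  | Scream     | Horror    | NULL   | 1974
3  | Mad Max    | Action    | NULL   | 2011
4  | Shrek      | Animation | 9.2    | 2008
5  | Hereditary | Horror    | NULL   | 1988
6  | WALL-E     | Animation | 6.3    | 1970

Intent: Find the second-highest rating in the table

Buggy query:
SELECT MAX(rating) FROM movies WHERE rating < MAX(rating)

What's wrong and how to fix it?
Bug: MAX(rating) on the right of the comparison is an aggregate-in-WHERE error

Fix: Put the inner MAX in a scalar subquery

Corrected query:
SELECT MAX(rating) FROM movies WHERE rating < (SELECT MAX(rating) FROM movies)

Result:
MAX(rating)
-----------
6.3        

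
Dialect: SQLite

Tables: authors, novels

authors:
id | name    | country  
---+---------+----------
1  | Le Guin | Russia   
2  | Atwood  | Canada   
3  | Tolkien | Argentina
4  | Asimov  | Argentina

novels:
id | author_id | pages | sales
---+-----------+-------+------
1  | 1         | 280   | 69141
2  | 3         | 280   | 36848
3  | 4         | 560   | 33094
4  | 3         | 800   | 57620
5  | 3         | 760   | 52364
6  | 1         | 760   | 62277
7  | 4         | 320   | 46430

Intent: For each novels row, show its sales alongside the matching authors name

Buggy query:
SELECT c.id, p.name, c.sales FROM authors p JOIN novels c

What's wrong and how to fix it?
Bug: JOIN with no ON clause produces a cartesian product; every novels row pairs with every authors row

Fix: Specify the join condition linking the foreign key to the parent id

Corrected query:
SELECT c.id, p.name, c.sales FROM authors p JOIN novels c ON c.author_id = p.id

Result:
id | name    | sales
---+---------+------
1  | Le Guin | 69141
2  | Tolkien | 36848
3  | Asimov  | 33094
4  | Tolkien | 57620
5  | Tolkien | 52364
6  | Le Guin | 62277
7  | Asimov  | 46430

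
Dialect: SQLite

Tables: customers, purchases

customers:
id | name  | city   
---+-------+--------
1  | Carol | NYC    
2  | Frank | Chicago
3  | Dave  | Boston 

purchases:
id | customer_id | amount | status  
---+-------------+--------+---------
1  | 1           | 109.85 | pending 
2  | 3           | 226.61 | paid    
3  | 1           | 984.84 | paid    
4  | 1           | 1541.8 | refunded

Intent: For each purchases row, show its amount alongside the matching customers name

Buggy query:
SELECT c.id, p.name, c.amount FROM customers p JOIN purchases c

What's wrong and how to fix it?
Bug: Missing join condition: each purchases row is matched to all customers rows instead of just its own

Fix: Specify the join condition linking the foreign key to the parent id

Corrected query:
SELECT c.id, p.name, c.amount FROM customers p JOIN purchases c ON c.customer_id = p.id

Result:
id | name  | amount
---+-------+-------
1  | Carol | 109.85
2  | Dave  | 226.61
3  | Carol | 984.84
4  | Carol | 1541.8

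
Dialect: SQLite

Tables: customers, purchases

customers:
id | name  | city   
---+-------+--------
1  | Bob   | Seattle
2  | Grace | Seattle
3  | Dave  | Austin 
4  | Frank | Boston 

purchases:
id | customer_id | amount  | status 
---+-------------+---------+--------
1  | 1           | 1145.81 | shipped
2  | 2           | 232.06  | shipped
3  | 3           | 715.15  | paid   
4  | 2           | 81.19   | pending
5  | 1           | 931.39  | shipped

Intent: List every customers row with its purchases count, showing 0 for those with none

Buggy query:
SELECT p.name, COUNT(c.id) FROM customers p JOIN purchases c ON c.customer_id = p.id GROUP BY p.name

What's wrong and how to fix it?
Bug: An inner join excludes parents with zero children

Fix: Switch to LEFT JOIN to retain unmatched parent rows

Corrected query:
SELECT p.name, COUNT(c.id) FROM customers p LEFT JOIN purchases c ON c.customer_id = p.id GROUP BY p.name

Result:
name  | COUNT(c.id)
------+------------
Bob   | 2          
Dave  | 1          
Frank | 0          
Grace | 2          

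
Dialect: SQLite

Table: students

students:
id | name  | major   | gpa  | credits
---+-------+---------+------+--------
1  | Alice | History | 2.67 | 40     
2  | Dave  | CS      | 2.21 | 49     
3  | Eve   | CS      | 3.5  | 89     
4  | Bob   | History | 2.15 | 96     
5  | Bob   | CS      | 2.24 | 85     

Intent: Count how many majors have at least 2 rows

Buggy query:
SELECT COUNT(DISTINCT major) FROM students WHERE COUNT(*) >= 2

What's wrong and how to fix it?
Bug: WHERE filters individual rows, not groups, so a group-level COUNT is invalid there

Fix: Group first with HAVING COUNT(*) >= 2, then COUNT the resulting groups

Corrected query:
SELECT COUNT(*) FROM (SELECT major FROM students GROUP BY major HAVING COUNT(*) >= 2)

Result:
COUNT(*)
--------
2       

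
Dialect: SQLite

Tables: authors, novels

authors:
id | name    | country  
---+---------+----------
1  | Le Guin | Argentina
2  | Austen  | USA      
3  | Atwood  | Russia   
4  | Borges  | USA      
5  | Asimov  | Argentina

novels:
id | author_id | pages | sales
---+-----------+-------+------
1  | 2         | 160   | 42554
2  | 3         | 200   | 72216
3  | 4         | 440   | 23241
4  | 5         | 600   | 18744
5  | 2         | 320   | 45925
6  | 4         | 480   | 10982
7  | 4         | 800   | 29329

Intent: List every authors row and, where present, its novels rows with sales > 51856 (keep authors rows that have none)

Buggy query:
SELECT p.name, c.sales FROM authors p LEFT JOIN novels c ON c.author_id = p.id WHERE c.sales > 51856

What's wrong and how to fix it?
Bug: Filtering c.sales in WHERE discards the NULL rows produced by LEFT JOIN, turning it into an inner join

Fix: Move the right-table condition into the ON clause so unmatched parents are kept

Corrected query:
SELECT p.name, c.sales FROM authors p LEFT JOIN novels c ON c.author_id = p.id AND c.sales > 51856

Result:
name    | sales
--------+------
Le Guin | NULL 
Austen  | NULL 
Atwood  | 72216
Borges  | NULL 
Asimov  | NULL 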